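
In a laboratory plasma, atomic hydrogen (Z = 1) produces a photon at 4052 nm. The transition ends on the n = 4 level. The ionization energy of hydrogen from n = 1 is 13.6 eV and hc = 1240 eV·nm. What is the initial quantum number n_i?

The photon energy is ΔE = hc/λ = 1240 / 4052 = 0.3060 eV.
With Z = 1, ΔE = 13.60 × (1/n_f² − 1/n_i²), so 1/n_f² − 1/n_i² = 0.02250.
With n_f = 4: 1/n_i² = 1/16 − 0.02250 = 0.04000, so n_i ≈ 5.00.

n_i = 5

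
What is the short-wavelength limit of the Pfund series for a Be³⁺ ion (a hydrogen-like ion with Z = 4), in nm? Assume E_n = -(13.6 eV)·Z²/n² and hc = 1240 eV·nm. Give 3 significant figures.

142 nm

The Pfund series has lower level n_f = 5; the series limit corresponds to n_i → ∞.
ΔE_max = 13.6 × 16 / 5² = 8.704 eV.
λ_min = 1240 / 8.704 = 142 nm.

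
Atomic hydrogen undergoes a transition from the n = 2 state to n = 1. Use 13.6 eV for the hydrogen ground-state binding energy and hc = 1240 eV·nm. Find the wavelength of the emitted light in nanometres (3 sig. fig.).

122 nm

ΔE = 13.60 × (1/1² − 1/2²) = 13.60 × 0.7500 = 10.20 eV.
λ = hc/ΔE = 1240 / 10.20 = 122 nm.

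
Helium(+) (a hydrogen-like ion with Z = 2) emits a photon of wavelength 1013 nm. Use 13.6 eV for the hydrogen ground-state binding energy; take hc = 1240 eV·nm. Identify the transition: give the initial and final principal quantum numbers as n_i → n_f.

n_i = 5, n_f = 4

The photon energy is ΔE = hc/λ = 1240 / 1013 = 1.224 eV.
With Z = 2, ΔE = 54.40 × (1/n_f² − 1/n_i²), so 1/n_f² − 1/n_i² = 0.02250.
Trying n_f = 4 gives 1/n_i² = 0.04000, i.e. n_i ≈ 5; this pair matches.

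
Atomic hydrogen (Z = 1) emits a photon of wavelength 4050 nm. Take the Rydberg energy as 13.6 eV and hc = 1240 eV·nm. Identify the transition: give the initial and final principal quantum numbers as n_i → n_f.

The photon energy is ΔE = hc/λ = 1240 / 4050 = 0.3062 eV.
With Z = 1, ΔE = 13.60 × (1/n_f² − 1/n_i²), so 1/n_f² − 1/n_i² = 0.02251.
Trying n_f = 4 gives 1/n_i² = 0.03999, i.e. n_i ≈ 5; this pair matches.

n_i = 5, n_f = 4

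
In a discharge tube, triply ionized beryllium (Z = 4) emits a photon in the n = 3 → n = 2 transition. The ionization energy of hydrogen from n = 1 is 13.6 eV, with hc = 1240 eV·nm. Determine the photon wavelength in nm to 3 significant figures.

For Z = 4 the level energies scale as Z², so the effective Rydberg energy is 13.6 × 16 = 217.6 eV.
ΔE = 217.6 × (1/2² − 1/3²) = 217.6 × 0.1389 = 30.22 eV.
λ = hc/ΔE = 1240 / 30.22 = 41.0 nm.

41.0 nm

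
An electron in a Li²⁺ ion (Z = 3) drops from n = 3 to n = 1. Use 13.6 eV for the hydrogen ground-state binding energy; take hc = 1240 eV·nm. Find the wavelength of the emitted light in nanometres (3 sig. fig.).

For Z = 3 the level energies scale as Z², so the effective Rydberg energy is 13.6 × 9 = 122.4 eV.
ΔE = 122.4 × (1/1² − 1/3²) = 122.4 × 0.8889 = 108.8 eV.
λ = hc/ΔE = 1240 / 108.8 = 11.4 nm.

11.4 nm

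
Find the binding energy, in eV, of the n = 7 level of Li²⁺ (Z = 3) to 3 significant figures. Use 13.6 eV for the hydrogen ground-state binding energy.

E_n = −13.6 Z²/n² = −122.4/n² eV for Z = 3.
E_7 = −122.4/49 = −2.50 eV, so ionization (to E = 0) requires 2.50 eV.

2.50 eV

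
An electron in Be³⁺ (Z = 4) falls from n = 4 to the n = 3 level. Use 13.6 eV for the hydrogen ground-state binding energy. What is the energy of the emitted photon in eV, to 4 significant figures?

10.58 eV

The Bohr energies scale as Z², so for Z = 4: E_n = −217.6/n² eV.
E_4 = −217.6/16 = −13.60 eV and E_3 = −217.6/9 = −24.18 eV.
The photon energy is |E_4 − E_3| = 10.58 eV.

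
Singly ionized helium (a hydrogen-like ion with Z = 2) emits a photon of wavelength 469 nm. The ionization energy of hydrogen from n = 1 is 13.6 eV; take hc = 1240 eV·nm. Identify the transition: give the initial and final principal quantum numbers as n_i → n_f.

n_i = 4, n_f = 3

The photon energy is ΔE = hc/λ = 1240 / 469 = 2.644 eV.
With Z = 2, ΔE = 54.40 × (1/n_f² − 1/n_i²), so 1/n_f² − 1/n_i² = 0.04860.
Trying n_f = 3 gives 1/n_i² = 0.06251, i.e. n_i ≈ 4; this pair matches.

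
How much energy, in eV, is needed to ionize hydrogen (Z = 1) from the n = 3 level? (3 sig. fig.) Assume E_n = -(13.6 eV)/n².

1.51 eV

E_3 = −13.60/9 = −1.51 eV, so ionization (to E = 0) requires 1.51 eV.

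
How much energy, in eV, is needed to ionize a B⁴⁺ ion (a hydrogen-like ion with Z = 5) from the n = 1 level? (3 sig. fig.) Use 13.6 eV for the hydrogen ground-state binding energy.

E_n = −13.6 Z²/n² = −340.0/n² eV for Z = 5.
E_1 = −340.0/1 = −340 eV, so ionization (to E = 0) requires 340 eV.

340 eV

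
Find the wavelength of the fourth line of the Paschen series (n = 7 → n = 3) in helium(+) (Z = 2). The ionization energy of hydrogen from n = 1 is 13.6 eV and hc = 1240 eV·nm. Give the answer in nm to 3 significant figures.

251 nm

The Paschen series terminates on n_f = 3; the fourth line has n_i = 3+4 = 7.
ΔE = 54.40 × (1/3² − 1/7²) = 4.934 eV.
λ = 1240 / 4.934 = 251 nm.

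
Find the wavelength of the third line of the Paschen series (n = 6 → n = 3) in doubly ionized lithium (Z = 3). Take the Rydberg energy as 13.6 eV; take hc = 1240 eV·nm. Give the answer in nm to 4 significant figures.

121.6 nm

The Paschen series terminates on n_f = 3; the third line has n_i = 3+3 = 6.
ΔE = 122.4 × (1/3² − 1/6²) = 10.20 eV.
λ = 1240 / 10.20 = 121.6 nm.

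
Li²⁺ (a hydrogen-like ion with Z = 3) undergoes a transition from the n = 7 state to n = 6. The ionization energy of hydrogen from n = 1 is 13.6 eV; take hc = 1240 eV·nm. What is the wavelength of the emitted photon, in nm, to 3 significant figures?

1370 nm

For Z = 3 the level energies scale as Z², so the effective Rydberg energy is 13.6 × 9 = 122.4 eV.
ΔE = 122.4 × (1/6² − 1/7²) = 122.4 × 0.007370 = 0.9020 eV.
λ = hc/ΔE = 1240 / 0.9020 = 1370 nm.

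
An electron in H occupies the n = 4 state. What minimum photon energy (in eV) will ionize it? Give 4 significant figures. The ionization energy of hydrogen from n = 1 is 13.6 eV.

E_4 = −13.60/16 = −0.8500 eV, so ionization (to E = 0) requires 0.8500 eV.

0.8500 eV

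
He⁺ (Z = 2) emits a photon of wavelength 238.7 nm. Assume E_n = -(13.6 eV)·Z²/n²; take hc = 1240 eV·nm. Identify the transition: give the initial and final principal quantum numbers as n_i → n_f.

n_i = 8, n_f = 3

The photon energy is ΔE = hc/λ = 1240 / 238.7 = 5.195 eV.
With Z = 2, ΔE = 54.40 × (1/n_f² − 1/n_i²), so 1/n_f² − 1/n_i² = 0.09549.
Trying n_f = 3 gives 1/n_i² = 0.01562, i.e. n_i ≈ 8; this pair matches.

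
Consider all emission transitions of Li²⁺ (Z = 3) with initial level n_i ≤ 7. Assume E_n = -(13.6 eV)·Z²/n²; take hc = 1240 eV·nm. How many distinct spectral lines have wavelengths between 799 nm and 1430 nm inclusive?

Enumerate all n_i → n_f pairs with 1 ≤ n_f < n_i ≤ 7 and compute λ = 1240 / [13.6·9·(1/n_f² − 1/n_i²)].
Lines falling in [799, 1430] nm: 6→5 (828.9 nm), 7→6 (1375 nm).

2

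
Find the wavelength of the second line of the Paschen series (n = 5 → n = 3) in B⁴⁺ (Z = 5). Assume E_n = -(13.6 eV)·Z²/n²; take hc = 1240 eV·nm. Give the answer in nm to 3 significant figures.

The Paschen series terminates on n_f = 3; the second line has n_i = 3+2 = 5.
ΔE = 340.0 × (1/3² − 1/5²) = 24.18 eV.
λ = 1240 / 24.18 = 51.3 nm.

51.3 nm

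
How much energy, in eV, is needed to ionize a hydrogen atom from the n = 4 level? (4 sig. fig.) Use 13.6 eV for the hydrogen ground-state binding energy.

E_4 = −13.60/16 = −0.8500 eV, so ionization (to E = 0) requires 0.8500 eV.

0.8500 eV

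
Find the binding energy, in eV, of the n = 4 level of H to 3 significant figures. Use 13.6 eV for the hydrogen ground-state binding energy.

E_4 = −13.60/16 = −0.850 eV, so ionization (to E = 0) requires 0.850 eV.

0.850 eV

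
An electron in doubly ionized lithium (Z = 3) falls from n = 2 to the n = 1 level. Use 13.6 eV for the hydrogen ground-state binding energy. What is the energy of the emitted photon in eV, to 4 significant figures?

91.80 eV

The Bohr energies scale as Z², so for Z = 3: E_n = −122.4/n² eV.
E_2 = −122.4/4 = −30.60 eV and E_1 = −122.4/1 = −122.4 eV.
The photon energy is |E_2 − E_1| = 91.80 eV.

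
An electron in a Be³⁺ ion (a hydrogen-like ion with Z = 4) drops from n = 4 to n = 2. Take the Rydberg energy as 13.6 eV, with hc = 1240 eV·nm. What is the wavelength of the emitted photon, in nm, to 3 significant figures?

For Z = 4 the level energies scale as Z², so the effective Rydberg energy is 13.6 × 16 = 217.6 eV.
ΔE = 217.6 × (1/2² − 1/4²) = 217.6 × 0.1875 = 40.80 eV.
λ = hc/ΔE = 1240 / 40.80 = 30.4 nm.

30.4 nm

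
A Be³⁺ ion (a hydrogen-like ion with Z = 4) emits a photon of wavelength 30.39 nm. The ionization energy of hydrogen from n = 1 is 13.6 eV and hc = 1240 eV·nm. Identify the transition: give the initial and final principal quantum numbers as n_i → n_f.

The photon energy is ΔE = hc/λ = 1240 / 30.39 = 40.80 eV.
With Z = 4, ΔE = 217.6 × (1/n_f² − 1/n_i²), so 1/n_f² − 1/n_i² = 0.1875.
Trying n_f = 2 gives 1/n_i² = 0.06249, i.e. n_i ≈ 4; this pair matches.

n_i = 4, n_f = 2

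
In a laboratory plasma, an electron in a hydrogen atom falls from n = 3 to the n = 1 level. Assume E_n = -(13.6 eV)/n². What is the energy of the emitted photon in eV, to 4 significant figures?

E_3 = −13.60/9 = −1.511 eV and E_1 = −13.60/1 = −13.60 eV.
The photon energy is |E_3 − E_1| = 12.09 eV.

12.09 eV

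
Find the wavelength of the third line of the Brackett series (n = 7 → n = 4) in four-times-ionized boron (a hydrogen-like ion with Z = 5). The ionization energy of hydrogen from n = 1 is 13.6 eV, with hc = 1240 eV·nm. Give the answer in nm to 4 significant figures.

The Brackett series terminates on n_f = 4; the third line has n_i = 4+3 = 7.
ΔE = 340.0 × (1/4² − 1/7²) = 14.31 eV.
λ = 1240 / 14.31 = 86.65 nm.

86.65 nm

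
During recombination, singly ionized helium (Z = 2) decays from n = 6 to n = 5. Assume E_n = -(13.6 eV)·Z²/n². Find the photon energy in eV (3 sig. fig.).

The Bohr energies scale as Z², so for Z = 2: E_n = −54.40/n² eV.
E_6 = −54.40/36 = −1.511 eV and E_5 = −54.40/25 = −2.176 eV.
The photon energy is |E_6 − E_5| = 0.665 eV.

0.665 eV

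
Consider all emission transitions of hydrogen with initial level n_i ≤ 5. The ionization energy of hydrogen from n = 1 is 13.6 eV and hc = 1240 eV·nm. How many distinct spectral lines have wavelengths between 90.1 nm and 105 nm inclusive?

3

Enumerate all n_i → n_f pairs with 1 ≤ n_f < n_i ≤ 5 and compute λ = 1240 / [13.6·1·(1/n_f² − 1/n_i²)].
Lines falling in [90.1, 105] nm: 5→1 (94.98 nm), 4→1 (97.25 nm), 3→1 (102.6 nm).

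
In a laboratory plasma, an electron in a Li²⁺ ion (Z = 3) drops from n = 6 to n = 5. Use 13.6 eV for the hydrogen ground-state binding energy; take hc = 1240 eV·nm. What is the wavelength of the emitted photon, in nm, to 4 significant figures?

For Z = 3 the level energies scale as Z², so the effective Rydberg energy is 13.6 × 9 = 122.4 eV.
ΔE = 122.4 × (1/5² − 1/6²) = 122.4 × 0.01222 = 1.496 eV.
λ = hc/ΔE = 1240 / 1.496 = 828.9 nm.

828.9 nm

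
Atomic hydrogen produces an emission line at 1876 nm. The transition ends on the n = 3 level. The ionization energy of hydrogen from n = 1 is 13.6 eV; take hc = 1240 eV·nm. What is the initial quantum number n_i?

The photon energy is ΔE = hc/λ = 1240 / 1876 = 0.6610 eV.
With Z = 1, ΔE = 13.60 × (1/n_f² − 1/n_i²), so 1/n_f² − 1/n_i² = 0.04860.
With n_f = 3: 1/n_i² = 1/9 − 0.04860 = 0.06251, so n_i ≈ 4.00.

n_i = 4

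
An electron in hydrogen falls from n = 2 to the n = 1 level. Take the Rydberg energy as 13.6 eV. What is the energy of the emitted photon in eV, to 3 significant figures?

10.2 eV

E_2 = −13.60/4 = −3.400 eV and E_1 = −13.60/1 = −13.60 eV.
The photon energy is |E_2 − E_1| = 10.2 eV.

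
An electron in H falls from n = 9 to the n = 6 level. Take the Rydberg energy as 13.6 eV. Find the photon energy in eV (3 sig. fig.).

0.210 eV

E_9 = −13.60/81 = −0.1679 eV and E_6 = −13.60/36 = −0.3778 eV.
The photon energy is |E_9 − E_6| = 0.210 eV.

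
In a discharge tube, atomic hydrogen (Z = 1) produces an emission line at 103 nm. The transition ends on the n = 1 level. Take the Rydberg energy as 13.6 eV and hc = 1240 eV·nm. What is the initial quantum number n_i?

The photon energy is ΔE = hc/λ = 1240 / 103 = 12.04 eV.
With Z = 1, ΔE = 13.60 × (1/n_f² − 1/n_i²), so 1/n_f² − 1/n_i² = 0.8852.
With n_f = 1: 1/n_i² = 1/1 − 0.8852 = 0.1148, so n_i ≈ 2.95.

n_i = 3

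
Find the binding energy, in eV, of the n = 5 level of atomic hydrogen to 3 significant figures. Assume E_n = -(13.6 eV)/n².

0.544 eV

E_5 = −13.60/25 = −0.544 eV, so ionization (to E = 0) requires 0.544 eV.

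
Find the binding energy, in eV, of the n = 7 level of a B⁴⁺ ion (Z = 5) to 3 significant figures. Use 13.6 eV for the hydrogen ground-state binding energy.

6.94 eV

E_n = −13.6 Z²/n² = −340.0/n² eV for Z = 5.
E_7 = −340.0/49 = −6.94 eV, so ionization (to E = 0) requires 6.94 eV.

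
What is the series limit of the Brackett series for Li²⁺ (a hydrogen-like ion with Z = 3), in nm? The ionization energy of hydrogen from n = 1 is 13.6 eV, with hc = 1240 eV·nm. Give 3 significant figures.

The Brackett series has lower level n_f = 4; the series limit corresponds to n_i → ∞.
ΔE_max = 13.6 × 9 / 4² = 7.650 eV.
λ_min = 1240 / 7.650 = 162 nm.

162 nm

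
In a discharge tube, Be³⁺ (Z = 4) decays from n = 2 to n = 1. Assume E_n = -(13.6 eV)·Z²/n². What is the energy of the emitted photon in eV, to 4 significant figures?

163.2 eV

The Bohr energies scale as Z², so for Z = 4: E_n = −217.6/n² eV.
E_2 = −217.6/4 = −54.40 eV and E_1 = −217.6/1 = −217.6 eV.
The photon energy is |E_2 − E_1| = 163.2 eV.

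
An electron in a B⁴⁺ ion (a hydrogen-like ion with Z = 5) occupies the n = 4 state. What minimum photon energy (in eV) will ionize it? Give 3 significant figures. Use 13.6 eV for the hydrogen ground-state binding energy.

E_n = −13.6 Z²/n² = −340.0/n² eV for Z = 5.
E_4 = −340.0/16 = −21.3 eV, so ionization (to E = 0) requires 21.3 eV.

21.3 eV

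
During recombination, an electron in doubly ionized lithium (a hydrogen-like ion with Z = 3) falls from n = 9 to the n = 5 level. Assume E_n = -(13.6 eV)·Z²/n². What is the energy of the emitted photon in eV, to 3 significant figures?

The Bohr energies scale as Z², so for Z = 3: E_n = −122.4/n² eV.
E_9 = −122.4/81 = −1.511 eV and E_5 = −122.4/25 = −4.896 eV.
The photon energy is |E_9 − E_5| = 3.38 eV.

3.38 eV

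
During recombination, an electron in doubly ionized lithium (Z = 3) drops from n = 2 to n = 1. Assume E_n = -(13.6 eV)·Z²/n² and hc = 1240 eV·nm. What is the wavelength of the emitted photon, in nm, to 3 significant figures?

For Z = 3 the level energies scale as Z², so the effective Rydberg energy is 13.6 × 9 = 122.4 eV.
ΔE = 122.4 × (1/1² − 1/2²) = 122.4 × 0.7500 = 91.80 eV.
λ = hc/ΔE = 1240 / 91.80 = 13.5 nm.

13.5 nm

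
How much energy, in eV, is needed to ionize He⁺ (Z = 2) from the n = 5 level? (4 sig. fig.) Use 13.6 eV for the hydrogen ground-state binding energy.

2.176 eV

E_n = −13.6 Z²/n² = −54.40/n² eV for Z = 2.
E_5 = −54.40/25 = −2.176 eV, so ionization (to E = 0) requires 2.176 eV.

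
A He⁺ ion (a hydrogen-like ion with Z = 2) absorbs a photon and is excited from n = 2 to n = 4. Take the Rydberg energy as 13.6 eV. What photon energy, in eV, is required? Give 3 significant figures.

The Bohr energies scale as Z², so for Z = 2: E_n = −54.40/n² eV.
E_4 = −54.40/16 = −3.400 eV and E_2 = −54.40/4 = −13.60 eV.
The photon energy is |E_4 − E_2| = 10.2 eV.

10.2 eV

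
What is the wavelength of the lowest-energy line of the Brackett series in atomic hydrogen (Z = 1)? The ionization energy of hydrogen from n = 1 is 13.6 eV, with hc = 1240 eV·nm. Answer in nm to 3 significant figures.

The Brackett series terminates on n_f = 4; the first line has n_i = 4+1 = 5.
ΔE = 13.60 × (1/4² − 1/5²) = 0.3060 eV.
λ = 1240 / 0.3060 = 4050 nm.

4050 nm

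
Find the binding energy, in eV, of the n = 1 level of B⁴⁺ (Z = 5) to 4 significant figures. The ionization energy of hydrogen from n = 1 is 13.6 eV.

340.0 eV

E_n = −13.6 Z²/n² = −340.0/n² eV for Z = 5.
E_1 = −340.0/1 = −340.0 eV, so ionization (to E = 0) requires 340.0 eV.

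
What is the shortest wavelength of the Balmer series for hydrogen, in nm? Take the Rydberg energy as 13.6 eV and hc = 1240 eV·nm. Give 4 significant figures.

The Balmer series has lower level n_f = 2; the series limit corresponds to n_i → ∞.
ΔE_max = 13.6 × 1 / 2² = 3.400 eV.
λ_min = 1240 / 3.400 = 364.7 nm.

364.7 nm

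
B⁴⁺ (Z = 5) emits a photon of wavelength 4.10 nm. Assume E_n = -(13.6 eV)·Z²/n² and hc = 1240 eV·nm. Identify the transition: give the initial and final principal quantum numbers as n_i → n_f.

n_i = 3, n_f = 1

The photon energy is ΔE = hc/λ = 1240 / 4.10 = 302.4 eV.
With Z = 5, ΔE = 340.0 × (1/n_f² − 1/n_i²), so 1/n_f² − 1/n_i² = 0.8895.
Trying n_f = 1 gives 1/n_i² = 0.1105, i.e. n_i ≈ 3; this pair matches.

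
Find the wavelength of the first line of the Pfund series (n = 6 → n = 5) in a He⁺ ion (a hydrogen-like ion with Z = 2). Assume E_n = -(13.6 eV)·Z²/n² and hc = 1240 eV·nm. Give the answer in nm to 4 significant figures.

1865 nm

The Pfund series terminates on n_f = 5; the first line has n_i = 5+1 = 6.
ΔE = 54.40 × (1/5² − 1/6²) = 0.6649 eV.
λ = 1240 / 0.6649 = 1865 nm.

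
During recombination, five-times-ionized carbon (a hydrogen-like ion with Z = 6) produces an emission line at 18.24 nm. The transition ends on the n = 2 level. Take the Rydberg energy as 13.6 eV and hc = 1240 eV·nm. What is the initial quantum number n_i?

n_i = 3

The photon energy is ΔE = hc/λ = 1240 / 18.24 = 67.98 eV.
With Z = 6, ΔE = 489.6 × (1/n_f² − 1/n_i²), so 1/n_f² − 1/n_i² = 0.1389.
With n_f = 2: 1/n_i² = 1/4 − 0.1389 = 0.1111, so n_i ≈ 3.00.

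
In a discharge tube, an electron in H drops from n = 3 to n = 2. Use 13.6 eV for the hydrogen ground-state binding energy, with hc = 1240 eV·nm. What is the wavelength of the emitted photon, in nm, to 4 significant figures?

656.5 nm

ΔE = 13.60 × (1/2² − 1/3²) = 13.60 × 0.1389 = 1.889 eV.
λ = hc/ΔE = 1240 / 1.889 = 656.5 nm.
This line belongs to the Balmer series.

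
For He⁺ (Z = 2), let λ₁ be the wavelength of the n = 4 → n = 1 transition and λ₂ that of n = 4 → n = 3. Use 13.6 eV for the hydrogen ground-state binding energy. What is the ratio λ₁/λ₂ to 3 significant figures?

λ ∝ 1/ΔE ∝ 1/(1/n_f² − 1/n_i²), and the Z² and hc factors cancel in the ratio.
λ₁/λ₂ = (1/3² − 1/4²)/(1/1² − 1/4²) = 0.04861/0.9375 = 0.0519.

0.0519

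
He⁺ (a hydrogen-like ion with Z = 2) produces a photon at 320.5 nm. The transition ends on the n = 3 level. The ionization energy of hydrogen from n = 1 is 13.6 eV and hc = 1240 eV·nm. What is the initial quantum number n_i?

The photon energy is ΔE = hc/λ = 1240 / 320.5 = 3.869 eV.
With Z = 2, ΔE = 54.40 × (1/n_f² − 1/n_i²), so 1/n_f² − 1/n_i² = 0.07112.
With n_f = 3: 1/n_i² = 1/9 − 0.07112 = 0.03999, so n_i ≈ 5.00.

n_i = 5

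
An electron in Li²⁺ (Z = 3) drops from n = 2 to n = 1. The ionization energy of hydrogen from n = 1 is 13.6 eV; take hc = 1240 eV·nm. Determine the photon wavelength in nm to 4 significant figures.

For Z = 3 the level energies scale as Z², so the effective Rydberg energy is 13.6 × 9 = 122.4 eV.
ΔE = 122.4 × (1/1² − 1/2²) = 122.4 × 0.7500 = 91.80 eV.
λ = hc/ΔE = 1240 / 91.80 = 13.51 nm.

13.51 nm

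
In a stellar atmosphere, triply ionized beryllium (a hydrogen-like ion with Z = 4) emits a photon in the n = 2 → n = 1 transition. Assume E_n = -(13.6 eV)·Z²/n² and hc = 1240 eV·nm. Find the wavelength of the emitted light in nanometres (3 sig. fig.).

7.60 nm

For Z = 4 the level energies scale as Z², so the effective Rydberg energy is 13.6 × 16 = 217.6 eV.
ΔE = 217.6 × (1/1² − 1/2²) = 217.6 × 0.7500 = 163.2 eV.
λ = hc/ΔE = 1240 / 163.2 = 7.60 nm.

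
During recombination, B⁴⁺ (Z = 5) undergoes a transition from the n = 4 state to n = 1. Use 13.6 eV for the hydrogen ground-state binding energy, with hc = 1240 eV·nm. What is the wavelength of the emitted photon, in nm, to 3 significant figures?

For Z = 5 the level energies scale as Z², so the effective Rydberg energy is 13.6 × 25 = 340.0 eV.
ΔE = 340.0 × (1/1² − 1/4²) = 340.0 × 0.9375 = 318.8 eV.
λ = hc/ΔE = 1240 / 318.8 = 3.89 nm.

3.89 nm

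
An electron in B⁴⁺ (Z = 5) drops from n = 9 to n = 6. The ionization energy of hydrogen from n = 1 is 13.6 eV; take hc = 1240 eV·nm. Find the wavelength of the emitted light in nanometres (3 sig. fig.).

236 nm

For Z = 5 the level energies scale as Z², so the effective Rydberg energy is 13.6 × 25 = 340.0 eV.
ΔE = 340.0 × (1/6² − 1/9²) = 340.0 × 0.01543 = 5.247 eV.
λ = hc/ΔE = 1240 / 5.247 = 236 nm.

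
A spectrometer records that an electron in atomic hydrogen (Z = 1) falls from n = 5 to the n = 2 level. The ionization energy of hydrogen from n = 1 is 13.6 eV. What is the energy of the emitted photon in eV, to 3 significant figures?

E_5 = −13.60/25 = −0.5440 eV and E_2 = −13.60/4 = −3.400 eV.
The photon energy is |E_5 − E_2| = 2.86 eV.

2.86 eV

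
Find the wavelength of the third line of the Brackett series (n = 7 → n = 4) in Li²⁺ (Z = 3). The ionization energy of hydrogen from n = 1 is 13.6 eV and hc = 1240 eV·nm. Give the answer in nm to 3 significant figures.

241 nm

The Brackett series terminates on n_f = 4; the third line has n_i = 4+3 = 7.
ΔE = 122.4 × (1/4² − 1/7²) = 5.152 eV.
λ = 1240 / 5.152 = 241 nm.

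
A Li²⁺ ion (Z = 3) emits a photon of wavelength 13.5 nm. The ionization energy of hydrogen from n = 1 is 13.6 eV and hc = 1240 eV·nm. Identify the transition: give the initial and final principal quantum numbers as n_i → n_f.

n_i = 2, n_f = 1

The photon energy is ΔE = hc/λ = 1240 / 13.5 = 91.85 eV.
With Z = 3, ΔE = 122.4 × (1/n_f² − 1/n_i²), so 1/n_f² − 1/n_i² = 0.7504.
Trying n_f = 1 gives 1/n_i² = 0.2496, i.e. n_i ≈ 2; this pair matches.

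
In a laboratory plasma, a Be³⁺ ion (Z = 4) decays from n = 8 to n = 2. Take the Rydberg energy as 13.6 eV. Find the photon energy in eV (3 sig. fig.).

51.0 eV

The Bohr energies scale as Z², so for Z = 4: E_n = −217.6/n² eV.
E_8 = −217.6/64 = −3.400 eV and E_2 = −217.6/4 = −54.40 eV.
The photon energy is |E_8 − E_2| = 51.0 eV.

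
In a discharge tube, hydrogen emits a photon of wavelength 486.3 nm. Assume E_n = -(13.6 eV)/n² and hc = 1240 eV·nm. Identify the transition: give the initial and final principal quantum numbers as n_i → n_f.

The photon energy is ΔE = hc/λ = 1240 / 486.3 = 2.550 eV.
With Z = 1, ΔE = 13.60 × (1/n_f² − 1/n_i²), so 1/n_f² − 1/n_i² = 0.1875.
Trying n_f = 2 gives 1/n_i² = 0.06251, i.e. n_i ≈ 4; this pair matches.

n_i = 4, n_f = 2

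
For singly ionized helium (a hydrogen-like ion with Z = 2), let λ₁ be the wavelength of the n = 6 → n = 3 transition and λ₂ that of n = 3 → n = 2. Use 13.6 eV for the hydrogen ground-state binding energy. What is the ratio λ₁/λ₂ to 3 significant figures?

λ ∝ 1/ΔE ∝ 1/(1/n_f² − 1/n_i²), and the Z² and hc factors cancel in the ratio.
λ₁/λ₂ = (1/2² − 1/3²)/(1/3² − 1/6²) = 0.1389/0.08333 = 1.67.

1.67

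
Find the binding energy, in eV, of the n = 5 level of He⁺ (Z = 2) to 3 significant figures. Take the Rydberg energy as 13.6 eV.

E_n = −13.6 Z²/n² = −54.40/n² eV for Z = 2.
E_5 = −54.40/25 = −2.18 eV, so ionization (to E = 0) requires 2.18 eV.

2.18 eV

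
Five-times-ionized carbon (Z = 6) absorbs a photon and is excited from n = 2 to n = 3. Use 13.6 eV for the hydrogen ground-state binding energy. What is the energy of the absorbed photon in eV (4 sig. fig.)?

68.00 eV

The Bohr energies scale as Z², so for Z = 6: E_n = −489.6/n² eV.
E_3 = −489.6/9 = −54.40 eV and E_2 = −489.6/4 = −122.4 eV.
The photon energy is |E_3 − E_2| = 68.00 eV.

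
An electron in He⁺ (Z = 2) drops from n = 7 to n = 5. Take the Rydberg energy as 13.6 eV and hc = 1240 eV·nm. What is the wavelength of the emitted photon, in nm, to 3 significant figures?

For Z = 2 the level energies scale as Z², so the effective Rydberg energy is 13.6 × 4 = 54.40 eV.
ΔE = 54.40 × (1/5² − 1/7²) = 54.40 × 0.01959 = 1.066 eV.
λ = hc/ΔE = 1240 / 1.066 = 1160 nm.

1160 nm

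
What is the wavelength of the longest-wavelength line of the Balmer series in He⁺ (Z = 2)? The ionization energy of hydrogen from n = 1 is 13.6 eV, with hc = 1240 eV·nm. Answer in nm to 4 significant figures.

164.1 nm

The Balmer series terminates on n_f = 2; the first line has n_i = 2+1 = 3.
ΔE = 54.40 × (1/2² − 1/3²) = 7.556 eV.
λ = 1240 / 7.556 = 164.1 nm.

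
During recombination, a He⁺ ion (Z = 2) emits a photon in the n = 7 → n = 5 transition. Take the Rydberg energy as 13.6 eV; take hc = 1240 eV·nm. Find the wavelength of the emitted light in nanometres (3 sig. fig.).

1160 nm

For Z = 2 the level energies scale as Z², so the effective Rydberg energy is 13.6 × 4 = 54.40 eV.
ΔE = 54.40 × (1/5² − 1/7²) = 54.40 × 0.01959 = 1.066 eV.
λ = hc/ΔE = 1240 / 1.066 = 1160 nm.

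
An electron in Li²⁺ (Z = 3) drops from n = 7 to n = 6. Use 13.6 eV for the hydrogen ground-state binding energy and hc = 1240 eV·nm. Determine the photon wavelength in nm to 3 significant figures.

For Z = 3 the level energies scale as Z², so the effective Rydberg energy is 13.6 × 9 = 122.4 eV.
ΔE = 122.4 × (1/6² − 1/7²) = 122.4 × 0.007370 = 0.9020 eV.
λ = hc/ΔE = 1240 / 0.9020 = 1370 nm.

1370 nm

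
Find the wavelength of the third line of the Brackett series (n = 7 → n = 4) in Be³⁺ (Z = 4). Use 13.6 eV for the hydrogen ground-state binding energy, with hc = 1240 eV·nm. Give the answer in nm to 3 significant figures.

The Brackett series terminates on n_f = 4; the third line has n_i = 4+3 = 7.
ΔE = 217.6 × (1/4² − 1/7²) = 9.159 eV.
λ = 1240 / 9.159 = 135 nm.

135 nm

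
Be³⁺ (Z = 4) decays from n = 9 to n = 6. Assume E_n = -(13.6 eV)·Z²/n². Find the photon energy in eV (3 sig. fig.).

3.36 eV

The Bohr energies scale as Z², so for Z = 4: E_n = −217.6/n² eV.
E_9 = −217.6/81 = −2.686 eV and E_6 = −217.6/36 = −6.044 eV.
The photon energy is |E_9 − E_6| = 3.36 eV.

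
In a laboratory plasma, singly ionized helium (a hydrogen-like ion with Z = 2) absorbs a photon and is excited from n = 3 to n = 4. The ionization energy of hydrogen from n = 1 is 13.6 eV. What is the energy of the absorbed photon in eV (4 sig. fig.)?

The Bohr energies scale as Z², so for Z = 2: E_n = −54.40/n² eV.
E_4 = −54.40/16 = −3.400 eV and E_3 = −54.40/9 = −6.044 eV.
The photon energy is |E_4 − E_3| = 2.644 eV.

2.644 eV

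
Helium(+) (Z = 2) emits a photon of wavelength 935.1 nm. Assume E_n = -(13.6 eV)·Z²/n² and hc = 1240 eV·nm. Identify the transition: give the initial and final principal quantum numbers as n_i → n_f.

n_i = 8, n_f = 5

The photon energy is ΔE = hc/λ = 1240 / 935.1 = 1.326 eV.
With Z = 2, ΔE = 54.40 × (1/n_f² − 1/n_i²), so 1/n_f² − 1/n_i² = 0.02438.
Trying n_f = 5 gives 1/n_i² = 0.01562, i.e. n_i ≈ 8; this pair matches.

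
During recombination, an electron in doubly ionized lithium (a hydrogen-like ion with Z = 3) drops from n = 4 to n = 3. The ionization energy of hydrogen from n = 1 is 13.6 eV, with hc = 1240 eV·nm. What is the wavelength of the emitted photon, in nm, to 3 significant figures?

208 nm

For Z = 3 the level energies scale as Z², so the effective Rydberg energy is 13.6 × 9 = 122.4 eV.
ΔE = 122.4 × (1/3² − 1/4²) = 122.4 × 0.04861 = 5.950 eV.
λ = hc/ΔE = 1240 / 5.950 = 208 nm.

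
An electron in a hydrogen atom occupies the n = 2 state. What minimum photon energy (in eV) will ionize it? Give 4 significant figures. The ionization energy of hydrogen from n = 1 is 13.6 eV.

3.400 eV

E_2 = −13.60/4 = −3.400 eV, so ionization (to E = 0) requires 3.400 eV.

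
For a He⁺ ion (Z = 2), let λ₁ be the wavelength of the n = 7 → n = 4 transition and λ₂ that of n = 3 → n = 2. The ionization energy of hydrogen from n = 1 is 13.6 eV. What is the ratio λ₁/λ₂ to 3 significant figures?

3.30

λ ∝ 1/ΔE ∝ 1/(1/n_f² − 1/n_i²), and the Z² and hc factors cancel in the ratio.
λ₁/λ₂ = (1/2² − 1/3²)/(1/4² − 1/7²) = 0.1389/0.04209 = 3.30.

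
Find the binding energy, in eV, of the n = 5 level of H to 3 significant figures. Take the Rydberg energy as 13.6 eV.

E_5 = −13.60/25 = −0.544 eV, so ionization (to E = 0) requires 0.544 eV.

0.544 eV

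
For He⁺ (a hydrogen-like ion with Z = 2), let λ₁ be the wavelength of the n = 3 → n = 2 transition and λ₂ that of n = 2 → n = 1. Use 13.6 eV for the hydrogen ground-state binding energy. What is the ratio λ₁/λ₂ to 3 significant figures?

5.40

λ ∝ 1/ΔE ∝ 1/(1/n_f² − 1/n_i²), and the Z² and hc factors cancel in the ratio.
λ₁/λ₂ = (1/1² − 1/2²)/(1/2² − 1/3²) = 0.7500/0.1389 = 5.40.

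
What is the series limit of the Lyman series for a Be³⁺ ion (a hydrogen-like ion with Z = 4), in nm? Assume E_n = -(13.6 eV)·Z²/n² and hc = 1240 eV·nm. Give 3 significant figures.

The Lyman series has lower level n_f = 1; the series limit corresponds to n_i → ∞.
ΔE_max = 13.6 × 16 / 1² = 217.6 eV.
λ_min = 1240 / 217.6 = 5.70 nm.

5.70 nm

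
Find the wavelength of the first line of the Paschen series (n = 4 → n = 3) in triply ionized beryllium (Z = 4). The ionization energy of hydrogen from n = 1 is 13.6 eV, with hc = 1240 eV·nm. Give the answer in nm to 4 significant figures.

117.2 nm

The Paschen series terminates on n_f = 3; the first line has n_i = 3+1 = 4.
ΔE = 217.6 × (1/3² − 1/4²) = 10.58 eV.
λ = 1240 / 10.58 = 117.2 nm.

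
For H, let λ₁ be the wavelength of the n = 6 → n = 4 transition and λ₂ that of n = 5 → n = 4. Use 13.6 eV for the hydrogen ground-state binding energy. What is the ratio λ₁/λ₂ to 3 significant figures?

λ ∝ 1/ΔE ∝ 1/(1/n_f² − 1/n_i²), and the Z² and hc factors cancel in the ratio.
λ₁/λ₂ = (1/4² − 1/5²)/(1/4² − 1/6²) = 0.02250/0.03472 = 0.648.

0.648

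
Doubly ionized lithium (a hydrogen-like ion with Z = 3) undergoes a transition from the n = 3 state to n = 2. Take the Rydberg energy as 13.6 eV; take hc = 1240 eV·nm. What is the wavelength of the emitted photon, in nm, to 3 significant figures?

For Z = 3 the level energies scale as Z², so the effective Rydberg energy is 13.6 × 9 = 122.4 eV.
ΔE = 122.4 × (1/2² − 1/3²) = 122.4 × 0.1389 = 17.00 eV.
λ = hc/ΔE = 1240 / 17.00 = 72.9 nm.

72.9 nm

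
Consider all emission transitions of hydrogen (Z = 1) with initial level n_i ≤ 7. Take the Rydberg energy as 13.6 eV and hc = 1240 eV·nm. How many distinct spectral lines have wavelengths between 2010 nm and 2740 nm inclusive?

Enumerate all n_i → n_f pairs with 1 ≤ n_f < n_i ≤ 7 and compute λ = 1240 / [13.6·1·(1/n_f² − 1/n_i²)].
Lines falling in [2010, 2740] nm: 7→4 (2166 nm), 6→4 (2626 nm).

2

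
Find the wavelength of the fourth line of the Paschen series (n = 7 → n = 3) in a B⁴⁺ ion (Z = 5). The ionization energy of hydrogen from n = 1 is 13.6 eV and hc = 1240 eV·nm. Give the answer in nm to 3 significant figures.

The Paschen series terminates on n_f = 3; the fourth line has n_i = 3+4 = 7.
ΔE = 340.0 × (1/3² − 1/7²) = 30.84 eV.
λ = 1240 / 30.84 = 40.2 nm.

40.2 nm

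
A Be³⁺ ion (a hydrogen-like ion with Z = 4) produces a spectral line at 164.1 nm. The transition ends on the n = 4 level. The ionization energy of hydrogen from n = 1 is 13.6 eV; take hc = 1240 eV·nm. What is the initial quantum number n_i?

The photon energy is ΔE = hc/λ = 1240 / 164.1 = 7.556 eV.
With Z = 4, ΔE = 217.6 × (1/n_f² − 1/n_i²), so 1/n_f² − 1/n_i² = 0.03473.
With n_f = 4: 1/n_i² = 1/16 − 0.03473 = 0.02777, so n_i ≈ 6.00.

n_i = 6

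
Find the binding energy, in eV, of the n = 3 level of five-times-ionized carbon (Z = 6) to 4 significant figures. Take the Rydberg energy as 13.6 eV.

E_n = −13.6 Z²/n² = −489.6/n² eV for Z = 6.
E_3 = −489.6/9 = −54.40 eV, so ionization (to E = 0) requires 54.40 eV.

54.40 eV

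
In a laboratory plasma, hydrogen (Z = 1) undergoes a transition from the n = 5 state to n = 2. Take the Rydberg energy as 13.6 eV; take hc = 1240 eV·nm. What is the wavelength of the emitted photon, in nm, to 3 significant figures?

434 nm

ΔE = 13.60 × (1/2² − 1/5²) = 13.60 × 0.2100 = 2.856 eV.
λ = hc/ΔE = 1240 / 2.856 = 434 nm.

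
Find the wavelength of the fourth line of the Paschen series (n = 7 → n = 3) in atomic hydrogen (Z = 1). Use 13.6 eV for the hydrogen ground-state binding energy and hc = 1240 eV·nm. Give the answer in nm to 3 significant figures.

The Paschen series terminates on n_f = 3; the fourth line has n_i = 3+4 = 7.
ΔE = 13.60 × (1/3² − 1/7²) = 1.234 eV.
λ = 1240 / 1.234 = 1010 nm.

1010 nm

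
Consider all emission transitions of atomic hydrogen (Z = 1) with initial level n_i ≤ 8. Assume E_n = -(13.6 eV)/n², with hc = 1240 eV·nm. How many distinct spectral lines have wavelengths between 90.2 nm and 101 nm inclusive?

5

Enumerate all n_i → n_f pairs with 1 ≤ n_f < n_i ≤ 8 and compute λ = 1240 / [13.6·1·(1/n_f² − 1/n_i²)].
Lines falling in [90.2, 101] nm: 8→1 (92.62 nm), 7→1 (93.08 nm), 6→1 (93.78 nm), 5→1 (94.98 nm), 4→1 (97.25 nm).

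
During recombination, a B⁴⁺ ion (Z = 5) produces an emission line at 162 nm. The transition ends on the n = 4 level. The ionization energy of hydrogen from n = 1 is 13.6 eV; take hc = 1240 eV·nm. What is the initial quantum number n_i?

The photon energy is ΔE = hc/λ = 1240 / 162 = 7.654 eV.
With Z = 5, ΔE = 340.0 × (1/n_f² − 1/n_i²), so 1/n_f² − 1/n_i² = 0.02251.
With n_f = 4: 1/n_i² = 1/16 − 0.02251 = 0.03999, so n_i ≈ 5.00.

n_i = 5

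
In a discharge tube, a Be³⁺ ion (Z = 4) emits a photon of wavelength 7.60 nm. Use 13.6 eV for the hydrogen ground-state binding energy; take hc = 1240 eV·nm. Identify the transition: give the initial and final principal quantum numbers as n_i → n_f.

n_i = 2, n_f = 1

The photon energy is ΔE = hc/λ = 1240 / 7.60 = 163.2 eV.
With Z = 4, ΔE = 217.6 × (1/n_f² − 1/n_i²), so 1/n_f² − 1/n_i² = 0.7498.
Trying n_f = 1 gives 1/n_i² = 0.2502, i.e. n_i ≈ 2; this pair matches.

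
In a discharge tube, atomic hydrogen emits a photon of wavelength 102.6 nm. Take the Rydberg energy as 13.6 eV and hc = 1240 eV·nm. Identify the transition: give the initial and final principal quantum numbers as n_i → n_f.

n_i = 3, n_f = 1

The photon energy is ΔE = hc/λ = 1240 / 102.6 = 12.09 eV.
With Z = 1, ΔE = 13.60 × (1/n_f² − 1/n_i²), so 1/n_f² − 1/n_i² = 0.8887.
Trying n_f = 1 gives 1/n_i² = 0.1113, i.e. n_i ≈ 3; this pair matches.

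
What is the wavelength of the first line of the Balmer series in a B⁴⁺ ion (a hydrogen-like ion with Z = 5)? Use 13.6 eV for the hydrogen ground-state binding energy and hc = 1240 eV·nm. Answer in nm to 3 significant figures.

26.3 nm

The Balmer series terminates on n_f = 2; the first line has n_i = 2+1 = 3.
ΔE = 340.0 × (1/2² − 1/3²) = 47.22 eV.
λ = 1240 / 47.22 = 26.3 nm.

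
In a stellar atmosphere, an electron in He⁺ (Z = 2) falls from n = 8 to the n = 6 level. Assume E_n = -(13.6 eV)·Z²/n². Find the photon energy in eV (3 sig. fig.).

0.661 eV

The Bohr energies scale as Z², so for Z = 2: E_n = −54.40/n² eV.
E_8 = −54.40/64 = −0.8500 eV and E_6 = −54.40/36 = −1.511 eV.
The photon energy is |E_8 − E_6| = 0.661 eV.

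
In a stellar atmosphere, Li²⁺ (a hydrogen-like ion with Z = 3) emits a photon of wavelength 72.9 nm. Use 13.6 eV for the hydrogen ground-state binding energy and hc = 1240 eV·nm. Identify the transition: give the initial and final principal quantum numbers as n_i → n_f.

The photon energy is ΔE = hc/λ = 1240 / 72.9 = 17.01 eV.
With Z = 3, ΔE = 122.4 × (1/n_f² − 1/n_i²), so 1/n_f² − 1/n_i² = 0.1390.
Trying n_f = 2 gives 1/n_i² = 0.1110, i.e. n_i ≈ 3; this pair matches.

n_i = 3, n_f = 2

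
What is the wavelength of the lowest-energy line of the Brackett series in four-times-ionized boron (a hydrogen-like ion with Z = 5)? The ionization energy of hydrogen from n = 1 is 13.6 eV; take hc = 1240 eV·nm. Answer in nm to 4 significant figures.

162.1 nm

The Brackett series terminates on n_f = 4; the first line has n_i = 4+1 = 5.
ΔE = 340.0 × (1/4² − 1/5²) = 7.650 eV.
λ = 1240 / 7.650 = 162.1 nm.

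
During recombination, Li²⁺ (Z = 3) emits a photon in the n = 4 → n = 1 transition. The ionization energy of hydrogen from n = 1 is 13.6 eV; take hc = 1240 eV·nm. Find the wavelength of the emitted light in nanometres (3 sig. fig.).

10.8 nm

For Z = 3 the level energies scale as Z², so the effective Rydberg energy is 13.6 × 9 = 122.4 eV.
ΔE = 122.4 × (1/1² − 1/4²) = 122.4 × 0.9375 = 114.8 eV.
λ = hc/ΔE = 1240 / 114.8 = 10.8 nm.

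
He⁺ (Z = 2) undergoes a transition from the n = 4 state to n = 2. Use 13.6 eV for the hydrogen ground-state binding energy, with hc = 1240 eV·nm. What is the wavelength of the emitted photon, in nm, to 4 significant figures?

For Z = 2 the level energies scale as Z², so the effective Rydberg energy is 13.6 × 4 = 54.40 eV.
ΔE = 54.40 × (1/2² − 1/4²) = 54.40 × 0.1875 = 10.20 eV.
λ = hc/ΔE = 1240 / 10.20 = 121.6 nm.

121.6 nm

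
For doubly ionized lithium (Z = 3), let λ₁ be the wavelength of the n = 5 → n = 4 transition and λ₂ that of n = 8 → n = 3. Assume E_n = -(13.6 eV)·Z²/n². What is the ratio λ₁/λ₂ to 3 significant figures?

λ ∝ 1/ΔE ∝ 1/(1/n_f² − 1/n_i²), and the Z² and hc factors cancel in the ratio.
λ₁/λ₂ = (1/3² − 1/8²)/(1/4² − 1/5²) = 0.09549/0.02250 = 4.24.

4.24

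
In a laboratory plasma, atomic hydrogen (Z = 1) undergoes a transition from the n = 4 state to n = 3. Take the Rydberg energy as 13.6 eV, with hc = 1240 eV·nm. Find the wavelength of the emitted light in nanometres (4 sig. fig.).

ΔE = 13.60 × (1/3² − 1/4²) = 13.60 × 0.04861 = 0.6611 eV.
λ = hc/ΔE = 1240 / 0.6611 = 1876 nm.
This line belongs to the Paschen series.

1876 nm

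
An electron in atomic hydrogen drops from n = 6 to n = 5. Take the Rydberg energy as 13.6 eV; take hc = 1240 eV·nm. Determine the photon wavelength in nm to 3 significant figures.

7460 nm

ΔE = 13.60 × (1/5² − 1/6²) = 13.60 × 0.01222 = 0.1662 eV.
λ = hc/ΔE = 1240 / 0.1662 = 7460 nm.
This line belongs to the Pfund series.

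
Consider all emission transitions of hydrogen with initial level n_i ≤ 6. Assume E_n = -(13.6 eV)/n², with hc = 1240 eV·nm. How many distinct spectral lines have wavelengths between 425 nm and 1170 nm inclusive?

4

Enumerate all n_i → n_f pairs with 1 ≤ n_f < n_i ≤ 6 and compute λ = 1240 / [13.6·1·(1/n_f² − 1/n_i²)].
Lines falling in [425, 1170] nm: 5→2 (434.2 nm), 4→2 (486.3 nm), 3→2 (656.5 nm), 6→3 (1094 nm).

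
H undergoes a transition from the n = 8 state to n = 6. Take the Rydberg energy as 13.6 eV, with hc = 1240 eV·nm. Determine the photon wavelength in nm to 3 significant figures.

ΔE = 13.60 × (1/6² − 1/8²) = 13.60 × 0.01215 = 0.1653 eV.
λ = hc/ΔE = 1240 / 0.1653 = 7500 nm.

7500 nm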